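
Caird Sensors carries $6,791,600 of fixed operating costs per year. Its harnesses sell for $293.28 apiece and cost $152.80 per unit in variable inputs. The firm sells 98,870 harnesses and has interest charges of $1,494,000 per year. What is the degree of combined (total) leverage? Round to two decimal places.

Total contribution margin = 98,870 × $140.48 = $13,889,257.60.
Operating income = contribution − fixed costs = $13,889,257.60 − $6,791,600 = $7,097,657.60. Interest = $1,494,000.00, so EBIT − I = $5,603,657.60.
Degree of total leverage = total CM / (EBIT − interest) = $13,889,257.60 / $5,603,657.60 = 2.4786.

2.48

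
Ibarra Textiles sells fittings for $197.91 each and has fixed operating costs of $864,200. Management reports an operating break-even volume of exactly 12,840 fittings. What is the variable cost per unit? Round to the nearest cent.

Contribution per unit must be FC / Q = $864,200 / 12,840 = $67.3053.
Variable cost per unit = $197.91 − $67.3053 = $130.60.

$130.60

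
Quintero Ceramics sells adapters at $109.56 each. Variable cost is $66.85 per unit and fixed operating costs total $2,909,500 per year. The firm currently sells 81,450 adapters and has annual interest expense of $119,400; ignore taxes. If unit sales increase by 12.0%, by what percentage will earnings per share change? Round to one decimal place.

+92.8%

Contribution at this volume is 81,450 × $42.71 = $3,478,729.50.
Subtracting fixed costs: EBIT = $3,478,729.50 − $2,909,500 = $569,229.50.
Interest = $119,400.00, so EBIT − I = $449,829.50.
Degree of combined leverage = contribution ÷ (EBIT − I) = $3,478,729.50 ÷ $449,829.50 = 7.7334.
%ΔEPS = DCL × %ΔSales = 7.7334 × +12.0% = +92.8%.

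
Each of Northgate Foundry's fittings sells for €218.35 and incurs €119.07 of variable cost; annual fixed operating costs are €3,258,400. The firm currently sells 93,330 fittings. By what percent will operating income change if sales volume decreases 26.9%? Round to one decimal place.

-41.5%

At 93,330 units, contribution = 93,330 × €99.28 = €9,265,802.40.
Subtracting fixed costs: EBIT = €9,265,802.40 − €3,258,400 = €6,007,402.40.
DOL = contribution ÷ EBIT = €9,265,802.40 ÷ €6,007,402.40 = 1.5424.
Operating income changes by 1.5424 × -26.9% = -41.5%.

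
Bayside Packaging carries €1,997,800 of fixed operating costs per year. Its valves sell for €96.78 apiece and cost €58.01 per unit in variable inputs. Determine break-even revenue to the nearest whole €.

€4,987,028

CM per unit = €96.78 − €58.01 = €38.77; CM ratio = €38.77 / €96.78 = 0.4006.
Break-even revenue = fixed costs × price ÷ CM = €1,997,800 × €96.78 ÷ €38.77 = €4,987,028.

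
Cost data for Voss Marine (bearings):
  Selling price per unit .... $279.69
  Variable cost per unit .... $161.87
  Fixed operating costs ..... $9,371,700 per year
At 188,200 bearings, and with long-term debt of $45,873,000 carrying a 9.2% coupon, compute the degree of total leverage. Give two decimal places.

Total contribution margin = 188,200 × $117.82 = $22,173,724.00.
EBIT = $22,173,724.00 − $9,371,700 = $12,802,024.00. Interest = $4,220,316.00, so EBIT − I = $8,581,708.00.
Degree of total leverage = total CM / (EBIT − interest) = $22,173,724.00 / $8,581,708.00 = 2.5838.

2.58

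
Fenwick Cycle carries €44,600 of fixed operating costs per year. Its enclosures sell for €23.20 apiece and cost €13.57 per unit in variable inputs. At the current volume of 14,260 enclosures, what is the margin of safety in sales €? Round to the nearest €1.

€223,384

Contribution margin per unit = €23.20 − €13.57 = €9.63. Break-even units = €44,600 ÷ €9.63 = 4,631.36; break-even revenue = 4,631.36 × €23.20 = €107,447.56.
Actual sales revenue = 14,260 × €23.20 = €330,832.00.
Margin of safety = €330,832.00 − €107,447.56 = €223,384.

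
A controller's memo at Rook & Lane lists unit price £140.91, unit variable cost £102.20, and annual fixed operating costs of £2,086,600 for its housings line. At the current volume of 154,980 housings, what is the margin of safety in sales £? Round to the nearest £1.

Contribution margin per unit = £140.91 − £102.20 = £38.71. Break-even units = £2,086,600 ÷ £38.71 = 53,903.38; break-even revenue = 53,903.38 × £140.91 = £7,595,525.86.
Actual sales revenue = 154,980 × £140.91 = £21,838,231.80.
Margin of safety = £21,838,231.80 − £7,595,525.86 = £14,242,706.

£14,242,706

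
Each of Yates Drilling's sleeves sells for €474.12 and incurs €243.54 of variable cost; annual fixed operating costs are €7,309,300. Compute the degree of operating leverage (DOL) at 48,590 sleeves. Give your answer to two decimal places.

2.88

At 48,590 units, contribution = 48,590 × €230.58 = €11,203,882.20.
Subtracting fixed costs: EBIT = €11,203,882.20 − €7,309,300 = €3,894,582.20.
DOL = contribution ÷ EBIT = €11,203,882.20 ÷ €3,894,582.20 = 2.8768.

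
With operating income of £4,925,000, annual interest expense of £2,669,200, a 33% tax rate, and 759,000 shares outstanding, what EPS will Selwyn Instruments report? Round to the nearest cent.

£1.99

Interest = £2,669,200.00, so EBT = £4,925,000 − £2,669,200.00 = £2,255,800.00.
After tax at 33%: net income = £2,255,800.00 × 0.67 = £1,511,386.00.
EPS = £1,511,386.00 ÷ 759,000 = £1.99.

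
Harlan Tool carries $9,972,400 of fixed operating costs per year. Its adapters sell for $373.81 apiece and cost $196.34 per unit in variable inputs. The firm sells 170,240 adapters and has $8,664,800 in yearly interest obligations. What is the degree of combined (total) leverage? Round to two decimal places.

At 170,240 units, contribution = 170,240 × $177.47 = $30,212,492.80.
Operating income = contribution − fixed costs = $30,212,492.80 − $9,972,400 = $20,240,092.80. Interest = $8,664,800.00.
DOL = $30,212,492.80 ÷ $20,240,092.80 = 1.4927; DFL = $20,240,092.80 ÷ $11,575,292.80 = 1.7486.
DCL = DOL × DFL = 1.4927 × 1.7486 = 2.6101.

2.61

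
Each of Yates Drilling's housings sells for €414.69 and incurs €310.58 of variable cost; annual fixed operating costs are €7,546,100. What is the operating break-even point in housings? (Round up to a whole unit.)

72,482 housings

Unit CM = price − variable cost = €414.69 − €310.58 = €104.11.
Break-even volume = fixed costs ÷ CM per unit = €7,546,100 ÷ €104.11 = 72,481.99, so 72,482 housings.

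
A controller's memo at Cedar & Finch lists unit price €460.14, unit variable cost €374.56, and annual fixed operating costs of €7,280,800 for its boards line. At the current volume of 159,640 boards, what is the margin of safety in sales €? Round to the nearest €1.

€34,309,901

Contribution margin per unit = €460.14 − €374.56 = €85.58. Break-even units = €7,280,800 ÷ €85.58 = 85,075.95; break-even revenue = 85,075.95 × €460.14 = €39,146,848.70.
Current sales = 159,640 × €460.14 = €73,456,749.60.
Margin of safety = €73,456,749.60 − €39,146,848.70 = €34,309,901.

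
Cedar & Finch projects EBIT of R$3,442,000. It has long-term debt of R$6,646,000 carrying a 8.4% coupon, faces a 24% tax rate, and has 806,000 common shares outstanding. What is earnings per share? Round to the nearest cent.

Pre-tax income = R$3,442,000 − R$558,264.00 = R$2,883,736.00.
After tax at 24%: net income = R$2,883,736.00 × 0.76 = R$2,191,639.36.
EPS = R$2,191,639.36 ÷ 806,000 = R$2.72.

R$2.72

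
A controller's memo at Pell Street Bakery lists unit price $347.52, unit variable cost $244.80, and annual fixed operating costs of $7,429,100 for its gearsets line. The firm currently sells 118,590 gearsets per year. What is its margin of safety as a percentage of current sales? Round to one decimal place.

Each unit contributes $347.52 − $244.80 = $102.72. Break-even units = $7,429,100 ÷ $102.72 = 72,323.79; break-even revenue = 72,323.79 × $347.52 = $25,133,964.49.
Actual sales revenue = 118,590 × $347.52 = $41,212,396.80.
Margin of safety = ($41,212,396.80 − $25,133,964.49) ÷ $41,212,396.80 = 39.0%.

39.0%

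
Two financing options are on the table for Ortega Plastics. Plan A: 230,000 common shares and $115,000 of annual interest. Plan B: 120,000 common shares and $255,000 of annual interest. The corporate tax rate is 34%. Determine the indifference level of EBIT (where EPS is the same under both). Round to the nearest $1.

Set EPS_A = EPS_B: (EBIT − $115,000)(1 − 0.34) ÷ 230,000 = (EBIT − $255,000)(1 − 0.34) ÷ 120,000.
The (1 − t) factor cancels: (EBIT − 115,000) × 120,000 = (EBIT − 255,000) × 230,000.
Solving, EBIT = (255,000·230,000 − 115,000·120,000) / (230,000 − 120,000) = 44,850,000,000 / 110,000 = 407,727.27.

$407,727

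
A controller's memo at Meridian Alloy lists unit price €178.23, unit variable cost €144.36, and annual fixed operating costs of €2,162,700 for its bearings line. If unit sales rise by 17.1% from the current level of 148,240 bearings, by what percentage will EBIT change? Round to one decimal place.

+30.0%

At 148,240 units, contribution = 148,240 × €33.87 = €5,020,888.80.
Operating income = contribution − fixed costs = €5,020,888.80 − €2,162,700 = €2,858,188.80.
DOL = contribution ÷ EBIT = €5,020,888.80 ÷ €2,858,188.80 = 1.7567.
So EBIT moves 1.7567 × (+17.1%) = +30.0%.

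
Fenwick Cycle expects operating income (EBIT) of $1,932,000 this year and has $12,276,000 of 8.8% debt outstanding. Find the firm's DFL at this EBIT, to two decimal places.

Annual interest charges come to $1,080,288.00.
DFL = EBIT ÷ (EBIT − I) = $1,932,000 ÷ ($1,932,000 − $1,080,288.00) = $1,932,000 ÷ $851,712.00 = 2.2684.

2.27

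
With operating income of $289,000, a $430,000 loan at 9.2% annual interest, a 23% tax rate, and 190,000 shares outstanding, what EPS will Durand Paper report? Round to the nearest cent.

$1.01

Interest = $39,560.00, so EBT = $289,000 − $39,560.00 = $249,440.00.
Net income = $249,440.00 × (1 − 0.23) = $192,068.80.
Per share: $192,068.80 / 190,000 shares = $1.01.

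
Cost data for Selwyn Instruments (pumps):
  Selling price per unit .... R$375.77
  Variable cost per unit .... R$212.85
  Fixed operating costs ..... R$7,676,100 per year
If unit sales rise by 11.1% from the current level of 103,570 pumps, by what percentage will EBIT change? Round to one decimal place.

+20.4%

Contribution at this volume is 103,570 × R$162.92 = R$16,873,624.40.
Subtracting fixed costs: EBIT = R$16,873,624.40 − R$7,676,100 = R$9,197,524.40.
Degree of operating leverage = R$16,873,624.40 / R$9,197,524.40 = 1.8346.
Operating income changes by 1.8346 × +11.1% = +20.4%.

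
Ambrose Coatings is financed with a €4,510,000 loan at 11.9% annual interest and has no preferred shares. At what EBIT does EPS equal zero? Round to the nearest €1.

Annual interest = 11.9% × €4,510,000 = €536,690.00.
With no preferred dividends, EPS = 0 when EBIT exactly covers interest, so the financial break-even EBIT is €536,690.00.

€536,690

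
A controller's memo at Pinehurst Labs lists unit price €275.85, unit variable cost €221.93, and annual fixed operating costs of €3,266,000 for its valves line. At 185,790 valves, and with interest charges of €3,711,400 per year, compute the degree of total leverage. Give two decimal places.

3.29

At 185,790 units, contribution = 185,790 × €53.92 = €10,017,796.80.
Subtracting fixed costs: EBIT = €10,017,796.80 − €3,266,000 = €6,751,796.80. Interest = €3,711,400.00.
DOL = €10,017,796.80 ÷ €6,751,796.80 = 1.4837; DFL = €6,751,796.80 ÷ €3,040,396.80 = 2.2207.
Combined leverage = 1.4837 × 2.2207 = 3.2949.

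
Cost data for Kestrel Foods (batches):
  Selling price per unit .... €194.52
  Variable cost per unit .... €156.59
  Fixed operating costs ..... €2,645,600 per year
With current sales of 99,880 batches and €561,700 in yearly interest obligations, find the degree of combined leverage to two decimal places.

6.52

Total contribution margin = 99,880 × €37.93 = €3,788,448.40.
EBIT = €3,788,448.40 − €2,645,600 = €1,142,848.40. Interest = €561,700.00, so EBIT − I = €581,148.40.
Degree of total leverage = total CM / (EBIT − interest) = €3,788,448.40 / €581,148.40 = 6.5189.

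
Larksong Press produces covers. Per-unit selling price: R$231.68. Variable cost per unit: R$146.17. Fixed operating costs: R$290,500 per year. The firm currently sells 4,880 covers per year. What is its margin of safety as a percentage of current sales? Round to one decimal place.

Each unit contributes R$231.68 − R$146.17 = R$85.51. Break-even units = R$290,500 ÷ R$85.51 = 3,397.26; break-even revenue = 3,397.26 × R$231.68 = R$787,078.00.
Actual sales revenue = 4,880 × R$231.68 = R$1,130,598.40.
Margin of safety = (R$1,130,598.40 − R$787,078.00) ÷ R$1,130,598.40 = 30.4%.

30.4%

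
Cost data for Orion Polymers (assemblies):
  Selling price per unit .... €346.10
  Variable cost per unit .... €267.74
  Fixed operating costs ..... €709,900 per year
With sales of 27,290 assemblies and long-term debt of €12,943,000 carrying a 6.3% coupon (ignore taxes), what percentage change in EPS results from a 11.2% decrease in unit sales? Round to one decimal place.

At 27,290 units, contribution = 27,290 × €78.36 = €2,138,444.40.
EBIT = €2,138,444.40 − €709,900 = €1,428,544.40.
Interest = €815,409.00, so EBIT − I = €613,135.40.
DCL = total CM / (EBIT − I) = €2,138,444.40 / €613,135.40 = 3.4877.
%ΔEPS = DCL × %ΔSales = 3.4877 × -11.2% = -39.1%.

-39.1%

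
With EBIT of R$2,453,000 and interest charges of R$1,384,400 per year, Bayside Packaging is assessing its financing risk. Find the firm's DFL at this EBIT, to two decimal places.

2.30

Annual interest charges come to R$1,384,400.00.
Degree of financial leverage = EBIT / (EBIT − interest) = R$2,453,000 / R$1,068,600.00 = 2.2955.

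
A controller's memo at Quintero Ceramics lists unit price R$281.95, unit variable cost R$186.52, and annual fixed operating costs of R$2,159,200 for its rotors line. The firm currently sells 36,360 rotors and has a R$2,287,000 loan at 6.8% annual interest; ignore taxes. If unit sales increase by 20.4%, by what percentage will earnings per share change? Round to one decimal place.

+61.3%

Contribution at this volume is 36,360 × R$95.43 = R$3,469,834.80.
Operating income = contribution − fixed costs = R$3,469,834.80 − R$2,159,200 = R$1,310,634.80.
After interest of R$155,516.00, pre-tax earnings = R$1,155,118.80.
Degree of combined leverage = contribution ÷ (EBIT − I) = R$3,469,834.80 ÷ R$1,155,118.80 = 3.0039.
EPS therefore changes by 3.0039 × (+20.4%) = +61.3%.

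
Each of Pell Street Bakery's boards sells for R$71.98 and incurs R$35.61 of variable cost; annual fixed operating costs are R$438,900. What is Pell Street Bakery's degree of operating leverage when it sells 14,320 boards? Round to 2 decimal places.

6.36

At 14,320 units, contribution = 14,320 × R$36.37 = R$520,818.40.
Operating income = contribution − fixed costs = R$520,818.40 − R$438,900 = R$81,918.40.
So DOL = total CM / EBIT = R$520,818.40 / R$81,918.40 = 6.3578.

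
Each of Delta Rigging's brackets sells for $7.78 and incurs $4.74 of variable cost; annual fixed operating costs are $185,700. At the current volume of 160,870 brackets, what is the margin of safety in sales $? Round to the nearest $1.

$776,323

Each unit contributes $7.78 − $4.74 = $3.04. Break-even units = $185,700 ÷ $3.04 = 61,085.53; break-even revenue = 61,085.53 × $7.78 = $475,245.39.
Current sales = 160,870 × $7.78 = $1,251,568.60.
Margin of safety = $1,251,568.60 − $475,245.39 = $776,323.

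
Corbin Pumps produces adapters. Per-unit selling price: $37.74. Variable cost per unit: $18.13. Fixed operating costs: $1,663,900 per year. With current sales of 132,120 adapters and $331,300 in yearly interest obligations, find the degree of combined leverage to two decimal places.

4.35

Contribution at this volume is 132,120 × $19.61 = $2,590,873.20.
Operating income = contribution − fixed costs = $2,590,873.20 − $1,663,900 = $926,973.20. Interest = $331,300.00, so EBIT − I = $595,673.20.
Degree of total leverage = total CM / (EBIT − interest) = $2,590,873.20 / $595,673.20 = 4.3495.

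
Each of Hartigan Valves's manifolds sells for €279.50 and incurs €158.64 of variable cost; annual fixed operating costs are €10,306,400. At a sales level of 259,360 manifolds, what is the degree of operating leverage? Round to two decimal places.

Contribution at this volume is 259,360 × €120.86 = €31,346,249.60.
EBIT = €31,346,249.60 − €10,306,400 = €21,039,849.60.
So DOL = total CM / EBIT = €31,346,249.60 / €21,039,849.60 = 1.4899.

1.49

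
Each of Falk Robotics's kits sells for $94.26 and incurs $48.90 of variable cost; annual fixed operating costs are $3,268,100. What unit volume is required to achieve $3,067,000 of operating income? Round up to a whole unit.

139,663 kits

Contribution margin per unit = $94.26 − $48.90 = $45.36.
Required volume = (fixed costs + target profit) ÷ CM = ($3,268,100 + $3,067,000) ÷ $45.36 = 139,662.70, so 139,663 kits.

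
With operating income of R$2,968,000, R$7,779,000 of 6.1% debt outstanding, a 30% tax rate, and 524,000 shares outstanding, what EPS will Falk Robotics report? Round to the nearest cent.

Pre-tax income = R$2,968,000 − R$474,519.00 = R$2,493,481.00.
After tax at 30%: net income = R$2,493,481.00 × 0.70 = R$1,745,436.70.
Per share: R$1,745,436.70 / 524,000 shares = R$3.33.

R$3.33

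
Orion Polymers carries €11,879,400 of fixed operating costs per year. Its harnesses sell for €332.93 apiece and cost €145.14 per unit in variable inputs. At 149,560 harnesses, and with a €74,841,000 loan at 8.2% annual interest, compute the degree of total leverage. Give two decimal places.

2.79

Total contribution margin = 149,560 × €187.79 = €28,085,872.40.
EBIT = €28,085,872.40 − €11,879,400 = €16,206,472.40. Interest = €6,136,962.00, so EBIT − I = €10,069,510.40.
Degree of total leverage = total CM / (EBIT − interest) = €28,085,872.40 / €10,069,510.40 = 2.7892.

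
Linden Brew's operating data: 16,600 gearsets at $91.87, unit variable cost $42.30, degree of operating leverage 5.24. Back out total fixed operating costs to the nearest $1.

$665,827

At 16,600 units, contribution = 16,600 × $49.57 = $822,862.00.
DOL = contribution / EBIT, so EBIT = $822,862.00 / 5.24 = $157,034.73.
And FC = contribution − EBIT = $822,862.00 − $157,034.73 = $665,827.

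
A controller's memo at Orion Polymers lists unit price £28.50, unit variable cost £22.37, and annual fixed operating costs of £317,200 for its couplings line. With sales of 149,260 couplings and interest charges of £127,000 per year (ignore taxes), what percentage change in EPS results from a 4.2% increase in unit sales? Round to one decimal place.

+8.2%

Contribution at this volume is 149,260 × £6.13 = £914,963.80.
Operating income = contribution − fixed costs = £914,963.80 − £317,200 = £597,763.80.
After interest of £127,000.00, pre-tax earnings = £470,763.80.
DCL = total CM / (EBIT − I) = £914,963.80 / £470,763.80 = 1.9436.
EPS therefore changes by 1.9436 × (+4.2%) = +8.2%.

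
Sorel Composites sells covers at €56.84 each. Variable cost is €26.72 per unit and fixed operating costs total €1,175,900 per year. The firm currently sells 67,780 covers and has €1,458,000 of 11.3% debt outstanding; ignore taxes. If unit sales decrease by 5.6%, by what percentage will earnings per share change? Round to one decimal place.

-16.3%

Contribution at this volume is 67,780 × €30.12 = €2,041,533.60.
EBIT = €2,041,533.60 − €1,175,900 = €865,633.60.
Interest = €164,754.00, so EBIT − I = €700,879.60.
DCL = total CM / (EBIT − I) = €2,041,533.60 / €700,879.60 = 2.9128.
%ΔEPS = DCL × %ΔSales = 2.9128 × -5.6% = -16.3%.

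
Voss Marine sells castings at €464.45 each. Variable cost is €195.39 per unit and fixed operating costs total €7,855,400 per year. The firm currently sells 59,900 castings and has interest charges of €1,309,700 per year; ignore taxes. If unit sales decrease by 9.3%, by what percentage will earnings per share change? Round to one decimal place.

At 59,900 units, contribution = 59,900 × €269.06 = €16,116,694.00.
EBIT = €16,116,694.00 − €7,855,400 = €8,261,294.00.
Interest = €1,309,700.00, so EBIT − I = €6,951,594.00.
Degree of combined leverage = contribution ÷ (EBIT − I) = €16,116,694.00 ÷ €6,951,594.00 = 2.3184.
EPS therefore changes by 2.3184 × (-9.3%) = -21.6%.

-21.6%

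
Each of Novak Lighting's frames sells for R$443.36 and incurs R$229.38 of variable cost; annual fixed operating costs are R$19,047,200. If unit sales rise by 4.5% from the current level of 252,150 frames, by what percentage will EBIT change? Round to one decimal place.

+7.0%

Total contribution margin = 252,150 × R$213.98 = R$53,955,057.00.
Subtracting fixed costs: EBIT = R$53,955,057.00 − R$19,047,200 = R$34,907,857.00.
DOL = contribution ÷ EBIT = R$53,955,057.00 ÷ R$34,907,857.00 = 1.5456.
%ΔEBIT = DOL × %ΔSales = 1.5456 × +4.5% = +7.0%.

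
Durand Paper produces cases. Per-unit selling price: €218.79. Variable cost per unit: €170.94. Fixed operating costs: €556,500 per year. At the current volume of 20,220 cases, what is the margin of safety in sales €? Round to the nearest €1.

€1,879,386

Contribution margin per unit = €218.79 − €170.94 = €47.85. Break-even units = €556,500 ÷ €47.85 = 11,630.09; break-even revenue = 11,630.09 × €218.79 = €2,544,548.28.
Current sales = 20,220 × €218.79 = €4,423,933.80.
Margin of safety = €4,423,933.80 − €2,544,548.28 = €1,879,386.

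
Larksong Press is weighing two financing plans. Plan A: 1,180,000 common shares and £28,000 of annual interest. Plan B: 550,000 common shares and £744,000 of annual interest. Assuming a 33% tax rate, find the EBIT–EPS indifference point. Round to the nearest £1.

£1,369,079

Set EPS_A = EPS_B: (EBIT − £28,000)(1 − 0.33) ÷ 1,180,000 = (EBIT − £744,000)(1 − 0.33) ÷ 550,000.
The (1 − t) factor cancels: (EBIT − 28,000) × 550,000 = (EBIT − 744,000) × 1,180,000.
Solving, EBIT = (744,000·1,180,000 − 28,000·550,000) / (1,180,000 − 550,000) = 862,520,000,000 / 630,000 = 1,369,079.37.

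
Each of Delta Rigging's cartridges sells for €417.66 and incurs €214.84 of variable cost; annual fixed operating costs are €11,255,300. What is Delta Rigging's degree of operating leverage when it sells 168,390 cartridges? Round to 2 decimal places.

Total contribution margin = 168,390 × €202.82 = €34,152,859.80.
EBIT = €34,152,859.80 − €11,255,300 = €22,897,559.80.
Degree of operating leverage = €34,152,859.80 / €22,897,559.80 = 1.4916.

1.49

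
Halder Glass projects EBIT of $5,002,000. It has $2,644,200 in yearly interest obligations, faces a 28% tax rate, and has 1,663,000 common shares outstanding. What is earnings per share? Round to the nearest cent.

$1.02

Pre-tax income = $5,002,000 − $2,644,200.00 = $2,357,800.00.
After tax at 28%: net income = $2,357,800.00 × 0.72 = $1,697,616.00.
EPS = $1,697,616.00 ÷ 1,663,000 = $1.02.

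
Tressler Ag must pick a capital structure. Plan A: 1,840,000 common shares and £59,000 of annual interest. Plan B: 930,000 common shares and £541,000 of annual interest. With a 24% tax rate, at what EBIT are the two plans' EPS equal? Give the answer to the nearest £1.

£1,033,593

At indifference, (EBIT − 59,000)(1 − t)/1,840,000 = (EBIT − 541,000)(1 − t)/930,000.
The (1 − t) factor cancels: (EBIT − 59,000) × 930,000 = (EBIT − 541,000) × 1,840,000.
Solving, EBIT = (541,000·1,840,000 − 59,000·930,000) / (1,840,000 − 930,000) = 940,570,000,000 / 910,000 = 1,033,593.41.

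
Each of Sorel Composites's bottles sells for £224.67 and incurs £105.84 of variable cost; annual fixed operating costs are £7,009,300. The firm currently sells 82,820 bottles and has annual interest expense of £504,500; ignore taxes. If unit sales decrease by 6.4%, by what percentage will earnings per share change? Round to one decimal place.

Contribution at this volume is 82,820 × £118.83 = £9,841,500.60.
EBIT = £9,841,500.60 − £7,009,300 = £2,832,200.60.
Interest = £504,500.00, so EBIT − I = £2,327,700.60.
DCL = total CM / (EBIT − I) = £9,841,500.60 / £2,327,700.60 = 4.2280.
%ΔEPS = DCL × %ΔSales = 4.2280 × -6.4% = -27.1%.

-27.1%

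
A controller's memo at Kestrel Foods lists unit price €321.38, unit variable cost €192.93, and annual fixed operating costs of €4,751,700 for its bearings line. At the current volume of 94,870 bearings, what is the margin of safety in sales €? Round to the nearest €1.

Each unit contributes €321.38 − €192.93 = €128.45. Break-even units = €4,751,700 ÷ €128.45 = 36,992.60; break-even revenue = 36,992.60 × €321.38 = €11,888,683.11.
Current sales = 94,870 × €321.38 = €30,489,320.60.
Margin of safety = €30,489,320.60 − €11,888,683.11 = €18,600,637.

€18,600,637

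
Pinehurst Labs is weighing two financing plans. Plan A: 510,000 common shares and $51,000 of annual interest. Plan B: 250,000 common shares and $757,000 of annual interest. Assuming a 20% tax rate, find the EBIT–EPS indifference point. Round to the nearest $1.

$1,435,846

At indifference, (EBIT − 51,000)(1 − t)/510,000 = (EBIT − 757,000)(1 − t)/250,000.
The (1 − t) factor cancels: (EBIT − 51,000) × 250,000 = (EBIT − 757,000) × 510,000.
Solving, EBIT = (757,000·510,000 − 51,000·250,000) / (510,000 − 250,000) = 373,320,000,000 / 260,000 = 1,435,846.15.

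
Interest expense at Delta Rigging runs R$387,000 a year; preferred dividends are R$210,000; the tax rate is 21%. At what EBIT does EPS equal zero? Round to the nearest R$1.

Preferred dividends are paid after tax, so their pre-tax equivalent is R$210,000 ÷ (1 − 0.21) = R$265,822.78.
EPS = 0 when EBIT covers interest plus the pre-tax preferred burden: R$387,000 + R$265,822.78 = R$652,822.78.

R$652,823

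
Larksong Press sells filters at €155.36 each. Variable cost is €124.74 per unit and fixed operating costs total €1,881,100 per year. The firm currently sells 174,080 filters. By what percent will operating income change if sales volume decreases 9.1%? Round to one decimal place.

At 174,080 units, contribution = 174,080 × €30.62 = €5,330,329.60.
EBIT = €5,330,329.60 − €1,881,100 = €3,449,229.60.
So DOL = total CM / EBIT = €5,330,329.60 / €3,449,229.60 = 1.5454.
%ΔEBIT = DOL × %ΔSales = 1.5454 × -9.1% = -14.1%.

-14.1%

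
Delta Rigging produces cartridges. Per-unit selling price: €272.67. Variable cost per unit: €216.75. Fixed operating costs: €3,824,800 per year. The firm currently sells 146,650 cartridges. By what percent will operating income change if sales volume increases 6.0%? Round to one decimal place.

+11.2%

Contribution at this volume is 146,650 × €55.92 = €8,200,668.00.
Subtracting fixed costs: EBIT = €8,200,668.00 − €3,824,800 = €4,375,868.00.
Degree of operating leverage = €8,200,668.00 / €4,375,868.00 = 1.8741.
So EBIT moves 1.8741 × (+6.0%) = +11.2%.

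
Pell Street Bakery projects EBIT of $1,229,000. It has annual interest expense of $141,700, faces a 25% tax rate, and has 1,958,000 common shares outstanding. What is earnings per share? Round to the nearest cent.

Pre-tax income = $1,229,000 − $141,700.00 = $1,087,300.00.
After tax at 25%: net income = $1,087,300.00 × 0.75 = $815,475.00.
Per share: $815,475.00 / 1,958,000 shares = $0.42.

$0.42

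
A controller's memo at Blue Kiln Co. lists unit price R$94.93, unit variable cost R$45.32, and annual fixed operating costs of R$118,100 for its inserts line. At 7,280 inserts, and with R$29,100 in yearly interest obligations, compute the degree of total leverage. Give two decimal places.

At 7,280 units, contribution = 7,280 × R$49.61 = R$361,160.80.
Operating income = contribution − fixed costs = R$361,160.80 − R$118,100 = R$243,060.80. Interest = R$29,100.00.
DOL = R$361,160.80 ÷ R$243,060.80 = 1.4859; DFL = R$243,060.80 ÷ R$213,960.80 = 1.1360.
Combined leverage = 1.4859 × 1.1360 = 1.6880.

1.69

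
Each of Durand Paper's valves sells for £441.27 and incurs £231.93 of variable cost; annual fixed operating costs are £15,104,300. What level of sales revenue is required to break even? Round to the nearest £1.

Contribution margin per unit = £441.27 − £231.93 = £209.34, a CM ratio of £209.34 ÷ £441.27 = 0.4744.
Break-even sales = FC ÷ CM ratio = £15,104,300 × £441.27 / £209.34 = £31,838,514.

£31,838,514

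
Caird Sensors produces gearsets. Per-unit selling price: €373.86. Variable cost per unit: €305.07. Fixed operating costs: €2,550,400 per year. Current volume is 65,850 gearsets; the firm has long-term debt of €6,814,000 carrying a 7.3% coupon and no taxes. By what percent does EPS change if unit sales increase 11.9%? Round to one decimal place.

+36.4%

At 65,850 units, contribution = 65,850 × €68.79 = €4,529,821.50.
Subtracting fixed costs: EBIT = €4,529,821.50 − €2,550,400 = €1,979,421.50.
After interest of €497,422.00, pre-tax earnings = €1,481,999.50.
DCL = total CM / (EBIT − I) = €4,529,821.50 / €1,481,999.50 = 3.0566.
%ΔEPS = DCL × %ΔSales = 3.0566 × +11.9% = +36.4%.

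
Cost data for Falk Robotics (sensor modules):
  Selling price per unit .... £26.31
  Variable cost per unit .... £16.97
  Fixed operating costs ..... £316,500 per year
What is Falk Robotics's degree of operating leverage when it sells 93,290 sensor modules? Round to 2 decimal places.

Contribution at this volume is 93,290 × £9.34 = £871,328.60.
Subtracting fixed costs: EBIT = £871,328.60 − £316,500 = £554,828.60.
So DOL = total CM / EBIT = £871,328.60 / £554,828.60 = 1.5704.

1.57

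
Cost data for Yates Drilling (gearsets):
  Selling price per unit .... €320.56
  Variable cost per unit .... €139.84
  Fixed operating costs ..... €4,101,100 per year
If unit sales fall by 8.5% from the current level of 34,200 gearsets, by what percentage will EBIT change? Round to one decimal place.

-25.3%

At 34,200 units, contribution = 34,200 × €180.72 = €6,180,624.00.
EBIT = €6,180,624.00 − €4,101,100 = €2,079,524.00.
Degree of operating leverage = €6,180,624.00 / €2,079,524.00 = 2.9721.
%ΔEBIT = DOL × %ΔSales = 2.9721 × -8.5% = -25.3%.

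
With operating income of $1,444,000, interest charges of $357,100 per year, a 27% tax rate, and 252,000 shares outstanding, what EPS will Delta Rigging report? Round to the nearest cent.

$3.15

Interest = $357,100.00, so EBT = $1,444,000 − $357,100.00 = $1,086,900.00.
After tax at 27%: net income = $1,086,900.00 × 0.73 = $793,437.00.
Per share: $793,437.00 / 252,000 shares = $3.15.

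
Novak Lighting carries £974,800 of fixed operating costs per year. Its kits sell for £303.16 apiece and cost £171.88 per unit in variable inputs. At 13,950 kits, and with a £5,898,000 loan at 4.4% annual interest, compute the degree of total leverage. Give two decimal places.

Contribution at this volume is 13,950 × £131.28 = £1,831,356.00.
EBIT = £1,831,356.00 − £974,800 = £856,556.00. Interest = £259,512.00.
DOL = £1,831,356.00 ÷ £856,556.00 = 2.1380; DFL = £856,556.00 ÷ £597,044.00 = 1.4347.
Combined leverage = 2.1380 × 1.4347 = 3.0674.

3.07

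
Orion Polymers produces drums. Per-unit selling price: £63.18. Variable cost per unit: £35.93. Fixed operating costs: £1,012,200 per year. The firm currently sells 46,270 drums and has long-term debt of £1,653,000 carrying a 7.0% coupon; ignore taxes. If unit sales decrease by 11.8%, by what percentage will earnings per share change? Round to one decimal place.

-111.9%

Contribution at this volume is 46,270 × £27.25 = £1,260,857.50.
Operating income = contribution − fixed costs = £1,260,857.50 − £1,012,200 = £248,657.50.
Interest = £115,710.00, so EBIT − I = £132,947.50.
Degree of combined leverage = contribution ÷ (EBIT − I) = £1,260,857.50 ÷ £132,947.50 = 9.4839.
%ΔEPS = DCL × %ΔSales = 9.4839 × -11.8% = -111.9%.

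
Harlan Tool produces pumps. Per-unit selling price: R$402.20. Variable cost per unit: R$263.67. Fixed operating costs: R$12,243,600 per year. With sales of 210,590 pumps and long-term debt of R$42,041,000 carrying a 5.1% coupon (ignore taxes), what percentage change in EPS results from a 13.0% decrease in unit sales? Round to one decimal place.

-25.7%

At 210,590 units, contribution = 210,590 × R$138.53 = R$29,173,032.70.
EBIT = R$29,173,032.70 − R$12,243,600 = R$16,929,432.70.
After interest of R$2,144,091.00, pre-tax earnings = R$14,785,341.70.
DCL = total CM / (EBIT − I) = R$29,173,032.70 / R$14,785,341.70 = 1.9731.
EPS therefore changes by 1.9731 × (-13.0%) = -25.7%.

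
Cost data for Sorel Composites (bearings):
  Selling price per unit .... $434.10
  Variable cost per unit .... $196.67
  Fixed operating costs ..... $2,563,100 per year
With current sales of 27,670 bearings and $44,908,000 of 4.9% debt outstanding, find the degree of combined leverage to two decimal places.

3.64

At 27,670 units, contribution = 27,670 × $237.43 = $6,569,688.10.
EBIT = $6,569,688.10 − $2,563,100 = $4,006,588.10. Interest = $2,200,492.00.
DOL = $6,569,688.10 ÷ $4,006,588.10 = 1.6397; DFL = $4,006,588.10 ÷ $1,806,096.10 = 2.2184.
Combined leverage = 1.6397 × 2.2184 = 3.6375.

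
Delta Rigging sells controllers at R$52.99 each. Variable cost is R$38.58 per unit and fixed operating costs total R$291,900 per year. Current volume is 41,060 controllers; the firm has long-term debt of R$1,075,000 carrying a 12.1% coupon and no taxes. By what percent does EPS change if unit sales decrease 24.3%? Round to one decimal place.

Contribution at this volume is 41,060 × R$14.41 = R$591,674.60.
Operating income = contribution − fixed costs = R$591,674.60 − R$291,900 = R$299,774.60.
After interest of R$130,075.00, pre-tax earnings = R$169,699.60.
DCL = total CM / (EBIT − I) = R$591,674.60 / R$169,699.60 = 3.4866.
%ΔEPS = DCL × %ΔSales = 3.4866 × -24.3% = -84.7%.

-84.7%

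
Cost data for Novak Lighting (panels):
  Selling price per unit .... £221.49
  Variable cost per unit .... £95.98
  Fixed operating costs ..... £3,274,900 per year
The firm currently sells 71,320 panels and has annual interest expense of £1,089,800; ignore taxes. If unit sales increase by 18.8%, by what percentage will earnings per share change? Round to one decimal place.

At 71,320 units, contribution = 71,320 × £125.51 = £8,951,373.20.
EBIT = £8,951,373.20 − £3,274,900 = £5,676,473.20.
After interest of £1,089,800.00, pre-tax earnings = £4,586,673.20.
Degree of combined leverage = contribution ÷ (EBIT − I) = £8,951,373.20 ÷ £4,586,673.20 = 1.9516.
EPS therefore changes by 1.9516 × (+18.8%) = +36.7%.

+36.7%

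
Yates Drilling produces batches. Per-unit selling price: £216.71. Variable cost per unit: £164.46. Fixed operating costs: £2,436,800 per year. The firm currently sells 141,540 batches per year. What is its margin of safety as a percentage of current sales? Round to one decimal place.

Each unit contributes £216.71 − £164.46 = £52.25. Break-even units = £2,436,800 ÷ £52.25 = 46,637.32; break-even revenue = 46,637.32 × £216.71 = £10,106,773.74.
Actual sales revenue = 141,540 × £216.71 = £30,673,133.40.
Margin of safety = (£30,673,133.40 − £10,106,773.74) ÷ £30,673,133.40 = 67.1%.

67.1%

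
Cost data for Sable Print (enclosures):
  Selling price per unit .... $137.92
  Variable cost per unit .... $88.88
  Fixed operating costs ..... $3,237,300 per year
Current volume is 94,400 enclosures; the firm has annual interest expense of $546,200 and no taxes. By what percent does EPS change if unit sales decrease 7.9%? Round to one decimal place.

Contribution at this volume is 94,400 × $49.04 = $4,629,376.00.
EBIT = $4,629,376.00 − $3,237,300 = $1,392,076.00.
Interest = $546,200.00, so EBIT − I = $845,876.00.
Degree of combined leverage = contribution ÷ (EBIT − I) = $4,629,376.00 ÷ $845,876.00 = 5.4729.
%ΔEPS = DCL × %ΔSales = 5.4729 × -7.9% = -43.2%.

-43.2%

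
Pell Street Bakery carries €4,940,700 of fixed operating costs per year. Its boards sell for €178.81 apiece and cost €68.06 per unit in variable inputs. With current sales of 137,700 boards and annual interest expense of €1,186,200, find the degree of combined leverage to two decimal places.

Total contribution margin = 137,700 × €110.75 = €15,250,275.00.
EBIT = €15,250,275.00 − €4,940,700 = €10,309,575.00. Interest = €1,186,200.00, so EBIT − I = €9,123,375.00.
DCL = contribution ÷ (EBIT − I) = €15,250,275.00 ÷ €9,123,375.00 = 1.6716.

1.67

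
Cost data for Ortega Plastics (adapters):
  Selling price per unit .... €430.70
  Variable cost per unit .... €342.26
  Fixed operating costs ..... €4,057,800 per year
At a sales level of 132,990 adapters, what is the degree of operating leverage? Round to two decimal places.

1.53

Total contribution margin = 132,990 × €88.44 = €11,761,635.60.
Subtracting fixed costs: EBIT = €11,761,635.60 − €4,057,800 = €7,703,835.60.
DOL = contribution ÷ EBIT = €11,761,635.60 ÷ €7,703,835.60 = 1.5267.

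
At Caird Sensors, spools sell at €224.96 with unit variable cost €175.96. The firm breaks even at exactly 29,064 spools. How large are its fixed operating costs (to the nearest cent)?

Contribution margin per unit = €224.96 − €175.96 = €49.00.
Fixed costs = break-even units × CM = 29,064 × €49.00 = €1,424,136.00.

€1,424,136.00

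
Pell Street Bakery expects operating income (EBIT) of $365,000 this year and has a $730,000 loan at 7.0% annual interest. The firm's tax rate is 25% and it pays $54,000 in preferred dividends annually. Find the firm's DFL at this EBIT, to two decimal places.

1.51

Interest = $51,100.00.
Preferred dividends grossed up pre-tax: $54,000 / (1 − 0.25) = $72,000.00.
DFL = EBIT ÷ [EBIT − I − D_p/(1−t)] = $365,000 ÷ [$365,000 − $51,100.00 − $72,000.00] = $365,000 ÷ $241,900.00 = 1.5089.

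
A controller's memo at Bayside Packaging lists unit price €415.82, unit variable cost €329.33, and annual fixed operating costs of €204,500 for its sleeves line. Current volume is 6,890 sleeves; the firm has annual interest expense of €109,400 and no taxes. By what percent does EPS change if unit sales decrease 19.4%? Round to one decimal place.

-41.0%

At 6,890 units, contribution = 6,890 × €86.49 = €595,916.10.
Subtracting fixed costs: EBIT = €595,916.10 − €204,500 = €391,416.10.
After interest of €109,400.00, pre-tax earnings = €282,016.10.
DCL = total CM / (EBIT − I) = €595,916.10 / €282,016.10 = 2.1131.
EPS therefore changes by 2.1131 × (-19.4%) = -41.0%.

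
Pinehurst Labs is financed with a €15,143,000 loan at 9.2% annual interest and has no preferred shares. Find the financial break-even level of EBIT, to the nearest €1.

Annual interest = 9.2% × €15,143,000 = €1,393,156.00.
With no preferred dividends, EPS = 0 when EBIT exactly covers interest, so the financial break-even EBIT is €1,393,156.00.

€1,393,156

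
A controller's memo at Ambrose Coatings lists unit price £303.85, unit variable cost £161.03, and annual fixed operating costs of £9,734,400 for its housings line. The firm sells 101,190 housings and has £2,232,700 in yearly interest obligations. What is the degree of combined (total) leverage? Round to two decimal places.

5.82

At 101,190 units, contribution = 101,190 × £142.82 = £14,451,955.80.
EBIT = £14,451,955.80 − £9,734,400 = £4,717,555.80. Interest = £2,232,700.00, so EBIT − I = £2,484,855.80.
DCL = contribution ÷ (EBIT − I) = £14,451,955.80 ÷ £2,484,855.80 = 5.8160.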